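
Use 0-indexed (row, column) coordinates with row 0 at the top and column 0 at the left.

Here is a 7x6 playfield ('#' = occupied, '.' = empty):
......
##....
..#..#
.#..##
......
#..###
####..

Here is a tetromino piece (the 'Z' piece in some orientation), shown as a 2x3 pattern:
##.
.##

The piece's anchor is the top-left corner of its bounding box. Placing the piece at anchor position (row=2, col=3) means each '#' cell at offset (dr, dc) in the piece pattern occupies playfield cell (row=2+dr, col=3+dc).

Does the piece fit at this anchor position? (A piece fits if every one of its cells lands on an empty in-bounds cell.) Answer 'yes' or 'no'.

Check each piece cell at anchor (2, 3):
  offset (0,0) -> (2,3): empty -> OK
  offset (0,1) -> (2,4): empty -> OK
  offset (1,1) -> (3,4): occupied ('#') -> FAIL
  offset (1,2) -> (3,5): occupied ('#') -> FAIL
All cells valid: no

Answer: no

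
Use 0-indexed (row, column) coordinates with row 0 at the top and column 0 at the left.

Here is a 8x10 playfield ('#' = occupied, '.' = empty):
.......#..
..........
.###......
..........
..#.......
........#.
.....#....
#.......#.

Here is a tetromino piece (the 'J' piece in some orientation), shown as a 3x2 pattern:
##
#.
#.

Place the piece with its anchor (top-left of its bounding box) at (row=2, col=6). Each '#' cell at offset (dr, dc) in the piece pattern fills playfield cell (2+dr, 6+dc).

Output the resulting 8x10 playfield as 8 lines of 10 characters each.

Answer: .......#..
..........
.###..##..
......#...
..#...#...
........#.
.....#....
#.......#.

Derivation:
Fill (2+0,6+0) = (2,6)
Fill (2+0,6+1) = (2,7)
Fill (2+1,6+0) = (3,6)
Fill (2+2,6+0) = (4,6)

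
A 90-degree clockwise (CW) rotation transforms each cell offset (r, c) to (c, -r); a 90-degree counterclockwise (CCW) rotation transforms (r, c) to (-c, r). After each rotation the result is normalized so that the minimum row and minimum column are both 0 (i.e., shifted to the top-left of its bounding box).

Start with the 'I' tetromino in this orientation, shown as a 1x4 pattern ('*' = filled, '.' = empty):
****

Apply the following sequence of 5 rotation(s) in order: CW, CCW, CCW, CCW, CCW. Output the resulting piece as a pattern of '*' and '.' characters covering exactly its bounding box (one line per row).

Answer: *
*
*
*

Derivation:
Start:
****
After rotation 1 (CW):
*
*
*
*
After rotation 2 (CCW):
****
After rotation 3 (CCW):
*
*
*
*
After rotation 4 (CCW):
****
After rotation 5 (CCW):
*
*
*
*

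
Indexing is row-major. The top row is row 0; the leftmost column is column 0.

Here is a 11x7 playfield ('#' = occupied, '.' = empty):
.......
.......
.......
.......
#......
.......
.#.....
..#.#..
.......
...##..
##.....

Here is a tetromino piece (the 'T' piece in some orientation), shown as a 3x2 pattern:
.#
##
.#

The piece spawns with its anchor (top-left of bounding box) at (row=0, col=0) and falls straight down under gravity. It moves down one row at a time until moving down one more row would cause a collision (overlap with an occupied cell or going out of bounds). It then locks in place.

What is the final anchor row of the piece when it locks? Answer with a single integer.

Spawn at (row=0, col=0). Try each row:
  row 0: fits
  row 1: fits
  row 2: fits
  row 3: blocked -> lock at row 2

Answer: 2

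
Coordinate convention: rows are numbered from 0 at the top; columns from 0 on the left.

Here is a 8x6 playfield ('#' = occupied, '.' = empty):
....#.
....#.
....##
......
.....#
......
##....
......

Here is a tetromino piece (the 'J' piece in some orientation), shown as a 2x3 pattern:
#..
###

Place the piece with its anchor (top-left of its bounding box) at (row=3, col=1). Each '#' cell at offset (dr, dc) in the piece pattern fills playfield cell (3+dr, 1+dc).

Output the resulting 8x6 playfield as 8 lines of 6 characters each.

Answer: ....#.
....#.
....##
.#....
.###.#
......
##....
......

Derivation:
Fill (3+0,1+0) = (3,1)
Fill (3+1,1+0) = (4,1)
Fill (3+1,1+1) = (4,2)
Fill (3+1,1+2) = (4,3)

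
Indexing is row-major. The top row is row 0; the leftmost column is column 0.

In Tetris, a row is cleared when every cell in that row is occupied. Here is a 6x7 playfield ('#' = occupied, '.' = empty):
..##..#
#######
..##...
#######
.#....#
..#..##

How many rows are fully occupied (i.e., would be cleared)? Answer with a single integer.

Check each row:
  row 0: 4 empty cells -> not full
  row 1: 0 empty cells -> FULL (clear)
  row 2: 5 empty cells -> not full
  row 3: 0 empty cells -> FULL (clear)
  row 4: 5 empty cells -> not full
  row 5: 4 empty cells -> not full
Total rows cleared: 2

Answer: 2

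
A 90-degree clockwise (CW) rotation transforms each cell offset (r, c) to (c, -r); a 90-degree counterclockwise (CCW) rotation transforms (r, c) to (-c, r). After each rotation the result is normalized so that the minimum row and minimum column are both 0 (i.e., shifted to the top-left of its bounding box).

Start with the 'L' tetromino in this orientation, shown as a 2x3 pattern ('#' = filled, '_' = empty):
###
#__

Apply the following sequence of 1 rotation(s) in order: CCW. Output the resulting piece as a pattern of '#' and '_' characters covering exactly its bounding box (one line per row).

Start:
###
#__
After rotation 1 (CCW):
#_
#_
##

Answer: #_
#_
##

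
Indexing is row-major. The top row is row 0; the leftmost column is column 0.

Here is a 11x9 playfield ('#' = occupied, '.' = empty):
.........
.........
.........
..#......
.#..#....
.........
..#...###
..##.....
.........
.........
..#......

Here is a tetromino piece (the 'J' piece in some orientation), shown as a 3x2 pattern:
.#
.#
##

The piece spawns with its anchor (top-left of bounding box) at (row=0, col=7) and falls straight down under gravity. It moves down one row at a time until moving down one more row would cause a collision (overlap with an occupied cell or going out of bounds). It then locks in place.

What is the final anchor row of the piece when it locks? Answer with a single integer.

Answer: 3

Derivation:
Spawn at (row=0, col=7). Try each row:
  row 0: fits
  row 1: fits
  row 2: fits
  row 3: fits
  row 4: blocked -> lock at row 3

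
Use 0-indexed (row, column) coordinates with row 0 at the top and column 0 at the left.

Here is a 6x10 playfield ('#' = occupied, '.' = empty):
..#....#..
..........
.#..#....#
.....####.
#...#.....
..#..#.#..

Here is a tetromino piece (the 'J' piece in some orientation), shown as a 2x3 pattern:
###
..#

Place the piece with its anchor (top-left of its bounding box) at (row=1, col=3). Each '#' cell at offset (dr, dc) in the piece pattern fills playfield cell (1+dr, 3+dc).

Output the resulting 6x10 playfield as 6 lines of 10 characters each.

Fill (1+0,3+0) = (1,3)
Fill (1+0,3+1) = (1,4)
Fill (1+0,3+2) = (1,5)
Fill (1+1,3+2) = (2,5)

Answer: ..#....#..
...###....
.#..##...#
.....####.
#...#.....
..#..#.#..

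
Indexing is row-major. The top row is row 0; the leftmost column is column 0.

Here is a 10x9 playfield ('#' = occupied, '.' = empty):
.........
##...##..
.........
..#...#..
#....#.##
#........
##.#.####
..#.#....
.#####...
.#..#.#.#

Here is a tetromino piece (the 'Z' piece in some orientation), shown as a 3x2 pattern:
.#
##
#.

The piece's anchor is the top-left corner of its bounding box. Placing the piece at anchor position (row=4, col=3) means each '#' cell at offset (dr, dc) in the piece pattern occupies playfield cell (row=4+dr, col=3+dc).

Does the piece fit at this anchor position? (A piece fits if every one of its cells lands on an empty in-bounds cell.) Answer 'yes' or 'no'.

Answer: no

Derivation:
Check each piece cell at anchor (4, 3):
  offset (0,1) -> (4,4): empty -> OK
  offset (1,0) -> (5,3): empty -> OK
  offset (1,1) -> (5,4): empty -> OK
  offset (2,0) -> (6,3): occupied ('#') -> FAIL
All cells valid: no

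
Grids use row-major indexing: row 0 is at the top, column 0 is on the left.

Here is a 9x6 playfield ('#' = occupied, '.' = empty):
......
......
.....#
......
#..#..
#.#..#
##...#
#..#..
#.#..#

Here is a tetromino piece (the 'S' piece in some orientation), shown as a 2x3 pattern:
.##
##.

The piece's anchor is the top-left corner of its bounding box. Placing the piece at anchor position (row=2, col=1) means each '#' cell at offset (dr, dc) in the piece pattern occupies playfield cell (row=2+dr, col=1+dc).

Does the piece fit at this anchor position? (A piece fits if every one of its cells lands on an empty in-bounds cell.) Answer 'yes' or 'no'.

Check each piece cell at anchor (2, 1):
  offset (0,1) -> (2,2): empty -> OK
  offset (0,2) -> (2,3): empty -> OK
  offset (1,0) -> (3,1): empty -> OK
  offset (1,1) -> (3,2): empty -> OK
All cells valid: yes

Answer: yes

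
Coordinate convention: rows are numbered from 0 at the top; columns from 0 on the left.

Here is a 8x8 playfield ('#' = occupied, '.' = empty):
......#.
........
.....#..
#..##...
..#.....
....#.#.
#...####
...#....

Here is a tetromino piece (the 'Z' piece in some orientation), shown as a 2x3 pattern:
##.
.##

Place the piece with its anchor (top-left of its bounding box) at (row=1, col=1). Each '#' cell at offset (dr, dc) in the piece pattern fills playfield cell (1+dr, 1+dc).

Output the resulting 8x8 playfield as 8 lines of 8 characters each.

Answer: ......#.
.##.....
..##.#..
#..##...
..#.....
....#.#.
#...####
...#....

Derivation:
Fill (1+0,1+0) = (1,1)
Fill (1+0,1+1) = (1,2)
Fill (1+1,1+1) = (2,2)
Fill (1+1,1+2) = (2,3)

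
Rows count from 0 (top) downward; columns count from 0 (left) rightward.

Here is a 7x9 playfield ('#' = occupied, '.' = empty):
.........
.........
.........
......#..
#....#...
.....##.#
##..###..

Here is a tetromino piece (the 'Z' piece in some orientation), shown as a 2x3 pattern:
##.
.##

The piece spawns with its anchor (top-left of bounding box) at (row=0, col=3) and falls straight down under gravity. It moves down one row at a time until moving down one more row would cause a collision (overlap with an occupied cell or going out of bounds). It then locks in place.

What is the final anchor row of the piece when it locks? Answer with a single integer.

Answer: 2

Derivation:
Spawn at (row=0, col=3). Try each row:
  row 0: fits
  row 1: fits
  row 2: fits
  row 3: blocked -> lock at row 2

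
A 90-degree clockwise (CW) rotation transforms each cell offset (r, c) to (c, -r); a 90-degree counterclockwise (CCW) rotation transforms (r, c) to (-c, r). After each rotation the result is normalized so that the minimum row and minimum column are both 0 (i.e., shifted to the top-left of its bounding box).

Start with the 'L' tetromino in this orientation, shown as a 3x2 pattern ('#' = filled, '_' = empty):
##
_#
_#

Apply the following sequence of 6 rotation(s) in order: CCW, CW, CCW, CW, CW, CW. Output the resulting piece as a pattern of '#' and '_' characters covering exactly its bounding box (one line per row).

Start:
##
_#
_#
After rotation 1 (CCW):
###
#__
After rotation 2 (CW):
##
_#
_#
After rotation 3 (CCW):
###
#__
After rotation 4 (CW):
##
_#
_#
After rotation 5 (CW):
__#
###
After rotation 6 (CW):
#_
#_
##

Answer: #_
#_
##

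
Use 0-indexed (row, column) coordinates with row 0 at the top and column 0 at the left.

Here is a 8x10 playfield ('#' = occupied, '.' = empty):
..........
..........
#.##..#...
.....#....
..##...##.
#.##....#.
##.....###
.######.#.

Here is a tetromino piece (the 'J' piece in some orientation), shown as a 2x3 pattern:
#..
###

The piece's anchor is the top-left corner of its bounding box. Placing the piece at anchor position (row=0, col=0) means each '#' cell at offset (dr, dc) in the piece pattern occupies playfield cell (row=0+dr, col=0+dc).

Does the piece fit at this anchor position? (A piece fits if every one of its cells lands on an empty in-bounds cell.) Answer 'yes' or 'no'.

Answer: yes

Derivation:
Check each piece cell at anchor (0, 0):
  offset (0,0) -> (0,0): empty -> OK
  offset (1,0) -> (1,0): empty -> OK
  offset (1,1) -> (1,1): empty -> OK
  offset (1,2) -> (1,2): empty -> OK
All cells valid: yes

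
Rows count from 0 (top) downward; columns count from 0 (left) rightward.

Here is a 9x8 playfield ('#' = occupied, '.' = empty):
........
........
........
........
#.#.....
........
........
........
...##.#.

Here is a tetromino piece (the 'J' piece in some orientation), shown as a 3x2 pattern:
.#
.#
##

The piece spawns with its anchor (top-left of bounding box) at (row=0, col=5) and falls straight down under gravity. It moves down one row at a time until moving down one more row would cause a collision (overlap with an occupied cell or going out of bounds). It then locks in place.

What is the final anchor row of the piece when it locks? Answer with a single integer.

Spawn at (row=0, col=5). Try each row:
  row 0: fits
  row 1: fits
  row 2: fits
  row 3: fits
  row 4: fits
  row 5: fits
  row 6: blocked -> lock at row 5

Answer: 5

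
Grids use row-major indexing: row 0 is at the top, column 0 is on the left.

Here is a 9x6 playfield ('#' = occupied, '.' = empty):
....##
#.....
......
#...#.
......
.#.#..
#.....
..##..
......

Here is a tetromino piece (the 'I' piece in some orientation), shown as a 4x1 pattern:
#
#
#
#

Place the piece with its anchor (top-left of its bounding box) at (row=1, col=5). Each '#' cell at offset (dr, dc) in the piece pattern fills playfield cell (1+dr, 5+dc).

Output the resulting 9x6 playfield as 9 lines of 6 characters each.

Fill (1+0,5+0) = (1,5)
Fill (1+1,5+0) = (2,5)
Fill (1+2,5+0) = (3,5)
Fill (1+3,5+0) = (4,5)

Answer: ....##
#....#
.....#
#...##
.....#
.#.#..
#.....
..##..
......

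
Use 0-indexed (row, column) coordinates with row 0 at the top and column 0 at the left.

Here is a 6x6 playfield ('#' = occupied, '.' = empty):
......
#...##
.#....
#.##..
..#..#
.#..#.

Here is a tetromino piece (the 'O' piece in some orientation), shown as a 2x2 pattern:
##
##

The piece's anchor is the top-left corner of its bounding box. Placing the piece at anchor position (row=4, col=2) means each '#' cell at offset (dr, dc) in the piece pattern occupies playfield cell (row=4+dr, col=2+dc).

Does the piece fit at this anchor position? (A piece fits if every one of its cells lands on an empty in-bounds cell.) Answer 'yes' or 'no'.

Answer: no

Derivation:
Check each piece cell at anchor (4, 2):
  offset (0,0) -> (4,2): occupied ('#') -> FAIL
  offset (0,1) -> (4,3): empty -> OK
  offset (1,0) -> (5,2): empty -> OK
  offset (1,1) -> (5,3): empty -> OK
All cells valid: no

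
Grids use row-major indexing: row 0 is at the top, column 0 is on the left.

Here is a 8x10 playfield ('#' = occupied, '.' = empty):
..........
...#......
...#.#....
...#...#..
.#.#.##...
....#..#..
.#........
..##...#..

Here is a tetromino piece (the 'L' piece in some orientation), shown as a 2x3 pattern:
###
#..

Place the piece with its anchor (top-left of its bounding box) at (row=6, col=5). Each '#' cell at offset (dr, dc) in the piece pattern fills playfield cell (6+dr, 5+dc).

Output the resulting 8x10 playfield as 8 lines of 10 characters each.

Fill (6+0,5+0) = (6,5)
Fill (6+0,5+1) = (6,6)
Fill (6+0,5+2) = (6,7)
Fill (6+1,5+0) = (7,5)

Answer: ..........
...#......
...#.#....
...#...#..
.#.#.##...
....#..#..
.#...###..
..##.#.#..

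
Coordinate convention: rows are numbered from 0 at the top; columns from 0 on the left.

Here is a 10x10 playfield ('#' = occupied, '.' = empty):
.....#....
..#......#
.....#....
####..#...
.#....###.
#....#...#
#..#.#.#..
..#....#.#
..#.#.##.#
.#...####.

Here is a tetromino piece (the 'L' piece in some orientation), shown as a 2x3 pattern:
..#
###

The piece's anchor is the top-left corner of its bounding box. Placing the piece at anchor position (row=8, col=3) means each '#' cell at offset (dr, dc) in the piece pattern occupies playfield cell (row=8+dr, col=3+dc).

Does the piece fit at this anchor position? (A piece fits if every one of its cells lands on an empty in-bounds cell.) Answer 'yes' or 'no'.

Check each piece cell at anchor (8, 3):
  offset (0,2) -> (8,5): empty -> OK
  offset (1,0) -> (9,3): empty -> OK
  offset (1,1) -> (9,4): empty -> OK
  offset (1,2) -> (9,5): occupied ('#') -> FAIL
All cells valid: no

Answer: no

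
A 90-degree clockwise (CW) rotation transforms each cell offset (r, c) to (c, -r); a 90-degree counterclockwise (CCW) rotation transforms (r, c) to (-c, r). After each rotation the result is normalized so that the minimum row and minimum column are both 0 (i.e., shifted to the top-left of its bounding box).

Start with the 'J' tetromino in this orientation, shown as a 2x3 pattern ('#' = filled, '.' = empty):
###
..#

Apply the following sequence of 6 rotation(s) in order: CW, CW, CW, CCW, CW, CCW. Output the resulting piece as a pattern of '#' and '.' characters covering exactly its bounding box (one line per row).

Answer: #..
###

Derivation:
Start:
###
..#
After rotation 1 (CW):
.#
.#
##
After rotation 2 (CW):
#..
###
After rotation 3 (CW):
##
#.
#.
After rotation 4 (CCW):
#..
###
After rotation 5 (CW):
##
#.
#.
After rotation 6 (CCW):
#..
###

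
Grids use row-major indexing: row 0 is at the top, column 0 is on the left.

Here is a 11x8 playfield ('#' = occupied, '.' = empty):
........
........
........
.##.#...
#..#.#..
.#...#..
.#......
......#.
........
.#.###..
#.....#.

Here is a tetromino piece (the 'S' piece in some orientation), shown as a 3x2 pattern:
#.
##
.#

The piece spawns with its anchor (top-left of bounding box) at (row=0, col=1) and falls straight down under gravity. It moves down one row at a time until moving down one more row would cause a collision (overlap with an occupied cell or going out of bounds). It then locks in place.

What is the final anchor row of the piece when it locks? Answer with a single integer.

Spawn at (row=0, col=1). Try each row:
  row 0: fits
  row 1: blocked -> lock at row 0

Answer: 0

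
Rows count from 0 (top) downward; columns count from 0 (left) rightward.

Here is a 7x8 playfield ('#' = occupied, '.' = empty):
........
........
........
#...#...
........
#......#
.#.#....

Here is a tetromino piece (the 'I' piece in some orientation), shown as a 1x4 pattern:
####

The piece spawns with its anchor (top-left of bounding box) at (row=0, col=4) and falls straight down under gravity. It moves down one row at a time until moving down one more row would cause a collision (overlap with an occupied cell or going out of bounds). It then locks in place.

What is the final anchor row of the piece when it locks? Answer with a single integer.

Answer: 2

Derivation:
Spawn at (row=0, col=4). Try each row:
  row 0: fits
  row 1: fits
  row 2: fits
  row 3: blocked -> lock at row 2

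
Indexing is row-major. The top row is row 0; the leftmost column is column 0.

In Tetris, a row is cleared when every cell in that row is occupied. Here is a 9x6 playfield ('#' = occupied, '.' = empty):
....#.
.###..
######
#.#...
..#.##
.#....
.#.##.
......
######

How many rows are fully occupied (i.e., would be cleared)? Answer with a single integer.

Answer: 2

Derivation:
Check each row:
  row 0: 5 empty cells -> not full
  row 1: 3 empty cells -> not full
  row 2: 0 empty cells -> FULL (clear)
  row 3: 4 empty cells -> not full
  row 4: 3 empty cells -> not full
  row 5: 5 empty cells -> not full
  row 6: 3 empty cells -> not full
  row 7: 6 empty cells -> not full
  row 8: 0 empty cells -> FULL (clear)
Total rows cleared: 2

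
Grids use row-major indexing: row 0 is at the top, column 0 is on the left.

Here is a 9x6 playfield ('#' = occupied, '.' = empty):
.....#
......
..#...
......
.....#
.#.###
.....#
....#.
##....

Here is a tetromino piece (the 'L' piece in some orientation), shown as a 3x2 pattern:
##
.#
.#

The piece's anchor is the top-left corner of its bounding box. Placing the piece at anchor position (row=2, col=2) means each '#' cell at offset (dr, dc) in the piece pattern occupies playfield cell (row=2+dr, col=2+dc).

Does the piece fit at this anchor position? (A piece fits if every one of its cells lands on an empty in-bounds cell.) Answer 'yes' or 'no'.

Answer: no

Derivation:
Check each piece cell at anchor (2, 2):
  offset (0,0) -> (2,2): occupied ('#') -> FAIL
  offset (0,1) -> (2,3): empty -> OK
  offset (1,1) -> (3,3): empty -> OK
  offset (2,1) -> (4,3): empty -> OK
All cells valid: no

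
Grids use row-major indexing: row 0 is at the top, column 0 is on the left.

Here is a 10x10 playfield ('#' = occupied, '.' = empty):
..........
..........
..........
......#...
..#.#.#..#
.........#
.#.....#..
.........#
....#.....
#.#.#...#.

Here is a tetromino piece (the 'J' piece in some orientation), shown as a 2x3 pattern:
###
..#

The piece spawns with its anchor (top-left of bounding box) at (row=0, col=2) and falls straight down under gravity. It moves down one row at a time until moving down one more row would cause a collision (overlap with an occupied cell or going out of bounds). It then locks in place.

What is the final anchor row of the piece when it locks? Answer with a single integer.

Answer: 2

Derivation:
Spawn at (row=0, col=2). Try each row:
  row 0: fits
  row 1: fits
  row 2: fits
  row 3: blocked -> lock at row 2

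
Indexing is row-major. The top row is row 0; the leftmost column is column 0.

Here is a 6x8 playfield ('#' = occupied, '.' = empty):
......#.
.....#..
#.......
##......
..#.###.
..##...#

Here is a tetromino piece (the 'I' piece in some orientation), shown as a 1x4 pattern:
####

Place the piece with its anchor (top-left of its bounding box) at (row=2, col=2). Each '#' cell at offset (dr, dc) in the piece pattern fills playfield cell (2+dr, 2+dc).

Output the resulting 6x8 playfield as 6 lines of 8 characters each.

Fill (2+0,2+0) = (2,2)
Fill (2+0,2+1) = (2,3)
Fill (2+0,2+2) = (2,4)
Fill (2+0,2+3) = (2,5)

Answer: ......#.
.....#..
#.####..
##......
..#.###.
..##...#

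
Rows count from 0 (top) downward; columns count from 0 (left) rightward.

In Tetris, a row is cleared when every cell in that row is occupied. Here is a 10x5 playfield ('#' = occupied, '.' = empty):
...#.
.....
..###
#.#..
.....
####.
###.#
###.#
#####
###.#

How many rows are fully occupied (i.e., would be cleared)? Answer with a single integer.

Check each row:
  row 0: 4 empty cells -> not full
  row 1: 5 empty cells -> not full
  row 2: 2 empty cells -> not full
  row 3: 3 empty cells -> not full
  row 4: 5 empty cells -> not full
  row 5: 1 empty cell -> not full
  row 6: 1 empty cell -> not full
  row 7: 1 empty cell -> not full
  row 8: 0 empty cells -> FULL (clear)
  row 9: 1 empty cell -> not full
Total rows cleared: 1

Answer: 1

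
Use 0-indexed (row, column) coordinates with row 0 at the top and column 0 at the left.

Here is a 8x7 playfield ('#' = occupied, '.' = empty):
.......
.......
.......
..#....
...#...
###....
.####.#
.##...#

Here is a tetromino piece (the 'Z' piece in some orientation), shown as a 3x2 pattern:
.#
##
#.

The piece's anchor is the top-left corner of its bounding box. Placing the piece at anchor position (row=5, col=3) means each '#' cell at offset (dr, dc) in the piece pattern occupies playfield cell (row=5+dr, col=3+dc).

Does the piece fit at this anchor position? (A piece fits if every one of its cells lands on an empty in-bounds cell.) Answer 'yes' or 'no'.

Check each piece cell at anchor (5, 3):
  offset (0,1) -> (5,4): empty -> OK
  offset (1,0) -> (6,3): occupied ('#') -> FAIL
  offset (1,1) -> (6,4): occupied ('#') -> FAIL
  offset (2,0) -> (7,3): empty -> OK
All cells valid: no

Answer: no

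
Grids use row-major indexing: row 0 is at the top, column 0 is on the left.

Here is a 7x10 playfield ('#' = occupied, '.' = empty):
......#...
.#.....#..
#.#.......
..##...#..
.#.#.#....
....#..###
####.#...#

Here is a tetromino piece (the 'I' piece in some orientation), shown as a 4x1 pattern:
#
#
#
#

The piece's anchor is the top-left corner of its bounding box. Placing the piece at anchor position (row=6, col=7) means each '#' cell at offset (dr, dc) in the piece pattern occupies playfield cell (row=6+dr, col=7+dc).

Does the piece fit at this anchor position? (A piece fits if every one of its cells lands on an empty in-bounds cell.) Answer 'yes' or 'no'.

Check each piece cell at anchor (6, 7):
  offset (0,0) -> (6,7): empty -> OK
  offset (1,0) -> (7,7): out of bounds -> FAIL
  offset (2,0) -> (8,7): out of bounds -> FAIL
  offset (3,0) -> (9,7): out of bounds -> FAIL
All cells valid: no

Answer: no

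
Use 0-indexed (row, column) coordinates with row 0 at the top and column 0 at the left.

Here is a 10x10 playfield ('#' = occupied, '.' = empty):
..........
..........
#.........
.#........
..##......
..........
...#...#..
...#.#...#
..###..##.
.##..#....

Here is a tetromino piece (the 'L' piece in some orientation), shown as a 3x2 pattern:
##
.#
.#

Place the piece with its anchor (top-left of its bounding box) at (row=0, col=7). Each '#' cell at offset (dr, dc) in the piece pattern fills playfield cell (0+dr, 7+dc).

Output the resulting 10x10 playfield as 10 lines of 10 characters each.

Fill (0+0,7+0) = (0,7)
Fill (0+0,7+1) = (0,8)
Fill (0+1,7+1) = (1,8)
Fill (0+2,7+1) = (2,8)

Answer: .......##.
........#.
#.......#.
.#........
..##......
..........
...#...#..
...#.#...#
..###..##.
.##..#....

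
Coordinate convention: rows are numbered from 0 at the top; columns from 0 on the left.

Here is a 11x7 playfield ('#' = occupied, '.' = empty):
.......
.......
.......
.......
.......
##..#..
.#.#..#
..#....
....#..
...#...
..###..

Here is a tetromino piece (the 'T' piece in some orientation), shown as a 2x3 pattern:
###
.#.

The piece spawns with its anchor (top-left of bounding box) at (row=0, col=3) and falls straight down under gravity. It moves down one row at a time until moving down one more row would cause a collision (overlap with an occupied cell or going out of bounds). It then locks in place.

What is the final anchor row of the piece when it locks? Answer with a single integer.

Answer: 3

Derivation:
Spawn at (row=0, col=3). Try each row:
  row 0: fits
  row 1: fits
  row 2: fits
  row 3: fits
  row 4: blocked -> lock at row 3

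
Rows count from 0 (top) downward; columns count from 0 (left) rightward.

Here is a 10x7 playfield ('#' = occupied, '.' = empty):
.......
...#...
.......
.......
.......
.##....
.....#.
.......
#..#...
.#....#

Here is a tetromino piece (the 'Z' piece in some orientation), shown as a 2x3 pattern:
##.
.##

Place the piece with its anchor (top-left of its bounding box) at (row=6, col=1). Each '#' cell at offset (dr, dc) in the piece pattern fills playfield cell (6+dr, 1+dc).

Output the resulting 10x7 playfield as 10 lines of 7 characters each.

Fill (6+0,1+0) = (6,1)
Fill (6+0,1+1) = (6,2)
Fill (6+1,1+1) = (7,2)
Fill (6+1,1+2) = (7,3)

Answer: .......
...#...
.......
.......
.......
.##....
.##..#.
..##...
#..#...
.#....#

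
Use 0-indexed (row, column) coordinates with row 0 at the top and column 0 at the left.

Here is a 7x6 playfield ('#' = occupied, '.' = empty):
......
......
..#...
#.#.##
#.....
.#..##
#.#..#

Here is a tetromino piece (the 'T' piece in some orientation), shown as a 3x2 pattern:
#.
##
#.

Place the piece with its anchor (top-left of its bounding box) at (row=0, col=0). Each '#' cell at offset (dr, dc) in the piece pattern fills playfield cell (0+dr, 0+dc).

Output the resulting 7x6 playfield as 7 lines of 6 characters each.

Answer: #.....
##....
#.#...
#.#.##
#.....
.#..##
#.#..#

Derivation:
Fill (0+0,0+0) = (0,0)
Fill (0+1,0+0) = (1,0)
Fill (0+1,0+1) = (1,1)
Fill (0+2,0+0) = (2,0)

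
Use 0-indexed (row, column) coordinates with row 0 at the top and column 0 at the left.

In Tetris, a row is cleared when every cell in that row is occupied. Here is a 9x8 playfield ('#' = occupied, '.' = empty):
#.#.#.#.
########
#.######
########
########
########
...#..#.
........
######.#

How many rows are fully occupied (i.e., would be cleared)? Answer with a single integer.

Check each row:
  row 0: 4 empty cells -> not full
  row 1: 0 empty cells -> FULL (clear)
  row 2: 1 empty cell -> not full
  row 3: 0 empty cells -> FULL (clear)
  row 4: 0 empty cells -> FULL (clear)
  row 5: 0 empty cells -> FULL (clear)
  row 6: 6 empty cells -> not full
  row 7: 8 empty cells -> not full
  row 8: 1 empty cell -> not full
Total rows cleared: 4

Answer: 4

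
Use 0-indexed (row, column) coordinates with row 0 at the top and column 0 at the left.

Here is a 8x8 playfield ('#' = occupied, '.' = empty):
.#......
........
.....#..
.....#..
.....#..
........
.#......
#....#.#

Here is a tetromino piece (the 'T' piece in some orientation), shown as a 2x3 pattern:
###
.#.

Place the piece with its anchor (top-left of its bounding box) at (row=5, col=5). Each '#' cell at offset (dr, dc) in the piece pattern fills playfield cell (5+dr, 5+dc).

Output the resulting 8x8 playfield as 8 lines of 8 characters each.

Answer: .#......
........
.....#..
.....#..
.....#..
.....###
.#....#.
#....#.#

Derivation:
Fill (5+0,5+0) = (5,5)
Fill (5+0,5+1) = (5,6)
Fill (5+0,5+2) = (5,7)
Fill (5+1,5+1) = (6,6)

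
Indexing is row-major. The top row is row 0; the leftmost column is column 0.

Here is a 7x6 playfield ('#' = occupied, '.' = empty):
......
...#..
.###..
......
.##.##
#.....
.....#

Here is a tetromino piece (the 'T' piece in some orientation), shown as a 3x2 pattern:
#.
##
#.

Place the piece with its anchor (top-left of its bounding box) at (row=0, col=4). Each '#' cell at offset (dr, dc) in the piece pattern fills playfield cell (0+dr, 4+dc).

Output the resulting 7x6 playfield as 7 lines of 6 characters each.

Answer: ....#.
...###
.####.
......
.##.##
#.....
.....#

Derivation:
Fill (0+0,4+0) = (0,4)
Fill (0+1,4+0) = (1,4)
Fill (0+1,4+1) = (1,5)
Fill (0+2,4+0) = (2,4)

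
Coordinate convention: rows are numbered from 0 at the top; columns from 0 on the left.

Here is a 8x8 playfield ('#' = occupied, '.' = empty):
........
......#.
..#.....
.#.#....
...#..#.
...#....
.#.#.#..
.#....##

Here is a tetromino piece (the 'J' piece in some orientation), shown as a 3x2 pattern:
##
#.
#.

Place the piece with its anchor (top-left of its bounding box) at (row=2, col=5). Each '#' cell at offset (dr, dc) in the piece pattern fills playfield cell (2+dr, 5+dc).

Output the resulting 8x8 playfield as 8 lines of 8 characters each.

Answer: ........
......#.
..#..##.
.#.#.#..
...#.##.
...#....
.#.#.#..
.#....##

Derivation:
Fill (2+0,5+0) = (2,5)
Fill (2+0,5+1) = (2,6)
Fill (2+1,5+0) = (3,5)
Fill (2+2,5+0) = (4,5)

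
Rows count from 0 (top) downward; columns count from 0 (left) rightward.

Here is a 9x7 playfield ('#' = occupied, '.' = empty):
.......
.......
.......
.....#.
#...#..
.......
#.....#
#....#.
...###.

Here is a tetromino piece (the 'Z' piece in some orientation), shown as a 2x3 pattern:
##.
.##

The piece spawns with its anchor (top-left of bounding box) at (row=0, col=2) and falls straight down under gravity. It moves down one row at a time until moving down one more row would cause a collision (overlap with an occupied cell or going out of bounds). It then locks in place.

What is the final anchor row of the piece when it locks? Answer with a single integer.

Spawn at (row=0, col=2). Try each row:
  row 0: fits
  row 1: fits
  row 2: fits
  row 3: blocked -> lock at row 2

Answer: 2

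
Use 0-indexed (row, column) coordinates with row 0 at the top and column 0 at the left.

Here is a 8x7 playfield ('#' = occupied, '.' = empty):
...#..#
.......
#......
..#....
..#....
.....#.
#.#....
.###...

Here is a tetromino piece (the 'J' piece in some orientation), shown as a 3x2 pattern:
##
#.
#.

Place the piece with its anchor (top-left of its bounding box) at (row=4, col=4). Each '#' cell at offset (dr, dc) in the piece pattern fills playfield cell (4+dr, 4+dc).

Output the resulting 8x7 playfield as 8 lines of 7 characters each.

Answer: ...#..#
.......
#......
..#....
..#.##.
....##.
#.#.#..
.###...

Derivation:
Fill (4+0,4+0) = (4,4)
Fill (4+0,4+1) = (4,5)
Fill (4+1,4+0) = (5,4)
Fill (4+2,4+0) = (6,4)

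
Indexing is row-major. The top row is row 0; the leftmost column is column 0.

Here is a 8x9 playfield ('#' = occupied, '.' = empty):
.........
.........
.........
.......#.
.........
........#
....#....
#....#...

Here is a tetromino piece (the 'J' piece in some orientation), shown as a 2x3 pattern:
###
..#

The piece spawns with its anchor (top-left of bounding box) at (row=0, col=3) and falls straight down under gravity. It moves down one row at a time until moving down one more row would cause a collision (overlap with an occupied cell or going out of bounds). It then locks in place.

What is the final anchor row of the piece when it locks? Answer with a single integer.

Answer: 5

Derivation:
Spawn at (row=0, col=3). Try each row:
  row 0: fits
  row 1: fits
  row 2: fits
  row 3: fits
  row 4: fits
  row 5: fits
  row 6: blocked -> lock at row 5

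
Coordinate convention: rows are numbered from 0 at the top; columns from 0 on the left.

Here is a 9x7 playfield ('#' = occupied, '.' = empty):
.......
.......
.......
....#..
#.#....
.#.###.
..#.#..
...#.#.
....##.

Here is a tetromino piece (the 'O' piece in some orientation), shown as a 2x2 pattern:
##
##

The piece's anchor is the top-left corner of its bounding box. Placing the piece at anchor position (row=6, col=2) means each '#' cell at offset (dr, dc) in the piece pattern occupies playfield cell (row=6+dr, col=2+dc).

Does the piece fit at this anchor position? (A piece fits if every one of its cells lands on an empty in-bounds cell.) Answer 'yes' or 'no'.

Answer: no

Derivation:
Check each piece cell at anchor (6, 2):
  offset (0,0) -> (6,2): occupied ('#') -> FAIL
  offset (0,1) -> (6,3): empty -> OK
  offset (1,0) -> (7,2): empty -> OK
  offset (1,1) -> (7,3): occupied ('#') -> FAIL
All cells valid: no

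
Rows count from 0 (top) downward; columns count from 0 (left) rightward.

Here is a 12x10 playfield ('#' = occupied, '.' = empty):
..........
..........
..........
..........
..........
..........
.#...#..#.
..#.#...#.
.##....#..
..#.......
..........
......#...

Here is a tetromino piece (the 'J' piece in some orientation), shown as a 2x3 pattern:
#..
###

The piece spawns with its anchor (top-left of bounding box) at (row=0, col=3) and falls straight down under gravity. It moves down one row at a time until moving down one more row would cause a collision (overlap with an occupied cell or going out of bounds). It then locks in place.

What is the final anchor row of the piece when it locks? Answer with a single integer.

Spawn at (row=0, col=3). Try each row:
  row 0: fits
  row 1: fits
  row 2: fits
  row 3: fits
  row 4: fits
  row 5: blocked -> lock at row 4

Answer: 4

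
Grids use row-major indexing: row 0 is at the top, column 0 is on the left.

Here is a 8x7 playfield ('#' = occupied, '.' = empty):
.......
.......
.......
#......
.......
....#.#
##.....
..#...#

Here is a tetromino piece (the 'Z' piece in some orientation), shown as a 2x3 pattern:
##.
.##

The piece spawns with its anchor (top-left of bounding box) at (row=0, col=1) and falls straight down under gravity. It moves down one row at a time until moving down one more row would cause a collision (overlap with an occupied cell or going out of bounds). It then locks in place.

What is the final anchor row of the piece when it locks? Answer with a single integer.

Answer: 5

Derivation:
Spawn at (row=0, col=1). Try each row:
  row 0: fits
  row 1: fits
  row 2: fits
  row 3: fits
  row 4: fits
  row 5: fits
  row 6: blocked -> lock at row 5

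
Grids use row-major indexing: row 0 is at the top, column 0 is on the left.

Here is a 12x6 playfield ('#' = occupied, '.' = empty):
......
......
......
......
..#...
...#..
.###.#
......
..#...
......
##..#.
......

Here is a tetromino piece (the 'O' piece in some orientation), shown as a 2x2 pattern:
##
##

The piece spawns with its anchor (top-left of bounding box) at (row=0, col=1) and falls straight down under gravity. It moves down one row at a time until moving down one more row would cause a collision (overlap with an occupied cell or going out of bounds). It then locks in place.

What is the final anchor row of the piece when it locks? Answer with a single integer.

Spawn at (row=0, col=1). Try each row:
  row 0: fits
  row 1: fits
  row 2: fits
  row 3: blocked -> lock at row 2

Answer: 2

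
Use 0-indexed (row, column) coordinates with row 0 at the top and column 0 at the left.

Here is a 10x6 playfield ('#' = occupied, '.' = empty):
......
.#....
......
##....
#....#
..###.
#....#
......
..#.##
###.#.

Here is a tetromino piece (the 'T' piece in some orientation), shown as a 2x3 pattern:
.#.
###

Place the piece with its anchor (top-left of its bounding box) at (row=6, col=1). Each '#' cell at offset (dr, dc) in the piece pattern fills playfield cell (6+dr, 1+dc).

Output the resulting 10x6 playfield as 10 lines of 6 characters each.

Answer: ......
.#....
......
##....
#....#
..###.
#.#..#
.###..
..#.##
###.#.

Derivation:
Fill (6+0,1+1) = (6,2)
Fill (6+1,1+0) = (7,1)
Fill (6+1,1+1) = (7,2)
Fill (6+1,1+2) = (7,3)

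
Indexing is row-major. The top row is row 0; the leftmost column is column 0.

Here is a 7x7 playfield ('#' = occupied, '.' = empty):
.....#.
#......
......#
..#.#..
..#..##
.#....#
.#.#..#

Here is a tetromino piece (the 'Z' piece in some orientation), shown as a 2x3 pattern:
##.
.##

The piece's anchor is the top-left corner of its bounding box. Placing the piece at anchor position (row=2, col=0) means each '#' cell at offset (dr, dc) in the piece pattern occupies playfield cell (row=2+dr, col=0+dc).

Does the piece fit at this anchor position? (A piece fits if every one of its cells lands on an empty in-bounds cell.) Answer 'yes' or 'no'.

Answer: no

Derivation:
Check each piece cell at anchor (2, 0):
  offset (0,0) -> (2,0): empty -> OK
  offset (0,1) -> (2,1): empty -> OK
  offset (1,1) -> (3,1): empty -> OK
  offset (1,2) -> (3,2): occupied ('#') -> FAIL
All cells valid: no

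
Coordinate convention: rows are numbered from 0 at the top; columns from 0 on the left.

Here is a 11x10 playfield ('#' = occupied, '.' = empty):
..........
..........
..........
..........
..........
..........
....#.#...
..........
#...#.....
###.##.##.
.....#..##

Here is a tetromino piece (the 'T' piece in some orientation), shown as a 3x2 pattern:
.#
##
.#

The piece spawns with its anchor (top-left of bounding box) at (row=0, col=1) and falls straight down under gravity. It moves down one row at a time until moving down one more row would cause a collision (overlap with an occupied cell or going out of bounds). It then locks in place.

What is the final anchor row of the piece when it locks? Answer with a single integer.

Answer: 6

Derivation:
Spawn at (row=0, col=1). Try each row:
  row 0: fits
  row 1: fits
  row 2: fits
  row 3: fits
  row 4: fits
  row 5: fits
  row 6: fits
  row 7: blocked -> lock at row 6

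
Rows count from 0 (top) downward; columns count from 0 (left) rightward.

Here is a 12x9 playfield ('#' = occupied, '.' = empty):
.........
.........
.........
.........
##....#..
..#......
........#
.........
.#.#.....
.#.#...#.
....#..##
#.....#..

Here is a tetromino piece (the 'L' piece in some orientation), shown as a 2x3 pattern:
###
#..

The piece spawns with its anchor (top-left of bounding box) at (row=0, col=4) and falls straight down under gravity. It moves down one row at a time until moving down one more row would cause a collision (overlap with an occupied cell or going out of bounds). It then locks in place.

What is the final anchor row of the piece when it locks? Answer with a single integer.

Spawn at (row=0, col=4). Try each row:
  row 0: fits
  row 1: fits
  row 2: fits
  row 3: fits
  row 4: blocked -> lock at row 3

Answer: 3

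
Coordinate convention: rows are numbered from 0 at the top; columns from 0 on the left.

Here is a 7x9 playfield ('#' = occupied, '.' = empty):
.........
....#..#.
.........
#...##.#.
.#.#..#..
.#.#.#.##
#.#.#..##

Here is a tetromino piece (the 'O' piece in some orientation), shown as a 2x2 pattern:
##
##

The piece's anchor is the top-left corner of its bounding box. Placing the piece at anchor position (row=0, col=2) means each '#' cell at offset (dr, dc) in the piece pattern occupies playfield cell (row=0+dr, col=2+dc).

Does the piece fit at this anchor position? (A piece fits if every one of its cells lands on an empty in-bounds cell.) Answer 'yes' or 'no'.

Answer: yes

Derivation:
Check each piece cell at anchor (0, 2):
  offset (0,0) -> (0,2): empty -> OK
  offset (0,1) -> (0,3): empty -> OK
  offset (1,0) -> (1,2): empty -> OK
  offset (1,1) -> (1,3): empty -> OK
All cells valid: yes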